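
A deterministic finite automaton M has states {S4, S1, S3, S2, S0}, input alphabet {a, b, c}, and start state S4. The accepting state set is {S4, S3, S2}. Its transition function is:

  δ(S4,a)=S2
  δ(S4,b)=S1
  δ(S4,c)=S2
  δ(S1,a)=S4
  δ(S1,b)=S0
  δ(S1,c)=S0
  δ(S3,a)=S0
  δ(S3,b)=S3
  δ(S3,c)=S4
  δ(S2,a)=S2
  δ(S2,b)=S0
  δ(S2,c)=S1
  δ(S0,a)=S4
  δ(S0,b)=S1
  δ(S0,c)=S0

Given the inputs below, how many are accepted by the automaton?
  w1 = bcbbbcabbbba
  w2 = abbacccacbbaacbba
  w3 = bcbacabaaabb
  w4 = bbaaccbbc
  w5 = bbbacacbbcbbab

w1: S4 → S1 → S0 → S1 → S0 → S1 → S0 → S4 → S1 → S0 → S1 → S0 → S4  → end S4, accepted
w2: S4 → S2 → S0 → S1 → S4 → S2 → S1 → S0 → S4 → S2 → S0 → S1 → S4 → S2 → S1 → S0 → S1 → S4  → end S4, accepted
w3: S4 → S1 → S0 → S1 → S4 → S2 → S2 → S0 → S4 → S2 → S2 → S0 → S1  → end S1, rejected
w4: S4 → S1 → S0 → S4 → S2 → S1 → S0 → S1 → S0 → S0  → end S0, rejected
w5: S4 → S1 → S0 → S1 → S4 → S2 → S2 → S1 → S0 → S1 → S0 → S1 → S0 → S4 → S1  → end S1, rejected

2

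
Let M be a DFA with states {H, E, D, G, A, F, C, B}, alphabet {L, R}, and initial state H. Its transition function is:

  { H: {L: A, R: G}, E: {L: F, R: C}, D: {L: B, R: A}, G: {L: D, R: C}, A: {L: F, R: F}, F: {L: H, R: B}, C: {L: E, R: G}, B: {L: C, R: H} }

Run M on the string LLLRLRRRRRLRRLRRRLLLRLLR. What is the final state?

H

Trace: H -L-> A -L-> F -L-> H -R-> G -L-> D -R-> A -R-> F -R-> B -R-> H -R-> G -L-> D -R-> A -R-> F -L-> H -R-> G -R-> C -R-> G -L-> D -L-> B -L-> C -R-> G -L-> D -L-> B -R-> H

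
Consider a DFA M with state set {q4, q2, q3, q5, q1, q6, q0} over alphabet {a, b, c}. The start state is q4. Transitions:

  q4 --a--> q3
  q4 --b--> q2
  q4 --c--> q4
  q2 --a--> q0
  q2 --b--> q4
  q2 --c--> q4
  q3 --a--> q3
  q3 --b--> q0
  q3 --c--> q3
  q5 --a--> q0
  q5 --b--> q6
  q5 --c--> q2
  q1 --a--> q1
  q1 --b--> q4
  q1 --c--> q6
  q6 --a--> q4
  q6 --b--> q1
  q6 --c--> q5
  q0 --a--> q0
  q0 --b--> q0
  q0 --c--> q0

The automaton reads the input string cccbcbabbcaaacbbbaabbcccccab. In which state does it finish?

q0

start at q4
read 'c': q4 → q4
read 'c': q4 → q4
read 'c': q4 → q4
read 'b': q4 → q2
read 'c': q2 → q4
read 'b': q4 → q2
read 'a': q2 → q0
read 'b': q0 → q0
read 'b': q0 → q0
read 'c': q0 → q0
read 'a': q0 → q0
read 'a': q0 → q0
read 'a': q0 → q0
read 'c': q0 → q0
read 'b': q0 → q0
read 'b': q0 → q0
read 'b': q0 → q0
read 'a': q0 → q0
read 'a': q0 → q0
read 'b': q0 → q0
read 'b': q0 → q0
read 'c': q0 → q0
read 'c': q0 → q0
read 'c': q0 → q0
read 'c': q0 → q0
read 'c': q0 → q0
read 'a': q0 → q0
read 'b': q0 → q0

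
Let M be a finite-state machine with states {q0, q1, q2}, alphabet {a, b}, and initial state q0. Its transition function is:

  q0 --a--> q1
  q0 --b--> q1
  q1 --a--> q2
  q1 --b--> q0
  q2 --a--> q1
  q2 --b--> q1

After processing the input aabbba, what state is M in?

start at q0
read 'a': q0 → q1
read 'a': q1 → q2
read 'b': q2 → q1
read 'b': q1 → q0
read 'b': q0 → q1
read 'a': q1 → q2

q2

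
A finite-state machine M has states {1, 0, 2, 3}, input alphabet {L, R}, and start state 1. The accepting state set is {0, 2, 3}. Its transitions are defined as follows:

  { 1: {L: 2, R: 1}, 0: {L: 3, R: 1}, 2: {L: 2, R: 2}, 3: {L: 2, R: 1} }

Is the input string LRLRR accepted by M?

1 → 2 → 2 → 2 → 2 → 2
End state 2 is accepting.

Yes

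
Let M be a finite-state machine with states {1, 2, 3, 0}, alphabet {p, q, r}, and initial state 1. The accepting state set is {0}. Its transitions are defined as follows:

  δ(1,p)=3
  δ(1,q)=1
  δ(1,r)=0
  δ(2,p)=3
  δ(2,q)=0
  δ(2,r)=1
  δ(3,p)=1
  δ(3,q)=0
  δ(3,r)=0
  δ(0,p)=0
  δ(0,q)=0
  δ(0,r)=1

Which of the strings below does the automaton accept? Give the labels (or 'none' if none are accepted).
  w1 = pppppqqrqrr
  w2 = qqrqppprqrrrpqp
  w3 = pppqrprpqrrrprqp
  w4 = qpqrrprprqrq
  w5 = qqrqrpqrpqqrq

w2, w3

w1: 1 → 3 → 1 → 3 → 1 → 3 → 0 → 0 → 1 → 1 → 0 → 1  → end 1, rejected
w2: 1 → 1 → 1 → 0 → 0 → 0 → 0 → 0 → 1 → 1 → 0 → 1 → 0 → 0 → 0 → 0  → end 0, accepted
w3: 1 → 3 → 1 → 3 → 0 → 1 → 3 → 0 → 0 → 0 → 1 → 0 → 1 → 3 → 0 → 0 → 0  → end 0, accepted
w4: 1 → 1 → 3 → 0 → 1 → 0 → 0 → 1 → 3 → 0 → 0 → 1 → 1  → end 1, rejected
w5: 1 → 1 → 1 → 0 → 0 → 1 → 3 → 0 → 1 → 3 → 0 → 0 → 1 → 1  → end 1, rejected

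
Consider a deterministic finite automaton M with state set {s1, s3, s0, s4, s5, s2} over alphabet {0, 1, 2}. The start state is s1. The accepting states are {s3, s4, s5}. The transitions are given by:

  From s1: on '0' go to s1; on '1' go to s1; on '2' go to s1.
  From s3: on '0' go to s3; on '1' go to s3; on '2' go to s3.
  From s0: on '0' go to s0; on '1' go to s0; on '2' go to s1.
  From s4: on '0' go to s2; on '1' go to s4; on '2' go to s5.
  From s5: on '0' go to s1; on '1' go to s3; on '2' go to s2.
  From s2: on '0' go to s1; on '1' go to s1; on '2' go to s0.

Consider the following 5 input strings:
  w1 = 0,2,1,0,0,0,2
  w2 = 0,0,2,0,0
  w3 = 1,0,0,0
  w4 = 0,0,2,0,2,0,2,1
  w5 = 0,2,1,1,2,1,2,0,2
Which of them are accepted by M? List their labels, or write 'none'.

w1: s1 → s1 → s1 → s1 → s1 → s1 → s1 → s1  → end s1, rejected
w2: s1 → s1 → s1 → s1 → s1 → s1  → end s1, rejected
w3: s1 → s1 → s1 → s1 → s1  → end s1, rejected
w4: s1 → s1 → s1 → s1 → s1 → s1 → s1 → s1 → s1  → end s1, rejected
w5: s1 → s1 → s1 → s1 → s1 → s1 → s1 → s1 → s1 → s1  → end s1, rejected

none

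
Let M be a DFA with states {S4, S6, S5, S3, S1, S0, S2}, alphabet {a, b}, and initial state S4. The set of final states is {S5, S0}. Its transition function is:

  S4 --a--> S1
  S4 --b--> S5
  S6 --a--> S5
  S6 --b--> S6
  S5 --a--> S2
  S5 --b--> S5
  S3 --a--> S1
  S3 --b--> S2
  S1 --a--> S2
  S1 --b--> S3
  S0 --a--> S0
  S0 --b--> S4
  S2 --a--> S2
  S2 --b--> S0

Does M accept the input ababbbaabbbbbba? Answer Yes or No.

Trace: S4 -a-> S1 -b-> S3 -a-> S1 -b-> S3 -b-> S2 -b-> S0 -a-> S0 -a-> S0 -b-> S4 -b-> S5 -b-> S5 -b-> S5 -b-> S5 -b-> S5 -a-> S2
End state S2 is not accepting.

No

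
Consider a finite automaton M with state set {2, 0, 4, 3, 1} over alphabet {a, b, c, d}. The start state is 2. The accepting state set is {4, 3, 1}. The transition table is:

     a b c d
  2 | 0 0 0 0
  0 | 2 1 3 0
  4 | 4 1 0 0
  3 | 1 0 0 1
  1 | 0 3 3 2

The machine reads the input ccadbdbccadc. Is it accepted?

Yes

Trace: 2 -c-> 0 -c-> 3 -a-> 1 -d-> 2 -b-> 0 -d-> 0 -b-> 1 -c-> 3 -c-> 0 -a-> 2 -d-> 0 -c-> 3
End state 3 is accepting.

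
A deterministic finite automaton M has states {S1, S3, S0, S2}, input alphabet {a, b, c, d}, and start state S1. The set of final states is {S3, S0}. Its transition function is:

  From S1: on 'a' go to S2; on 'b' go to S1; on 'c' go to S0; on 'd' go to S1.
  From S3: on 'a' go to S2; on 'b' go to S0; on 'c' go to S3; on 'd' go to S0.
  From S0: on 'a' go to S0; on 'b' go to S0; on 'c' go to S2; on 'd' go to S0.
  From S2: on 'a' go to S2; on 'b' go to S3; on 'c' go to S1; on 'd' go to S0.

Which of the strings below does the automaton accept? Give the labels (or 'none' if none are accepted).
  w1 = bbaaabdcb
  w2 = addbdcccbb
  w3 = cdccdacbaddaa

w1: Trace: S1 -b-> S1 -b-> S1 -a-> S2 -a-> S2 -a-> S2 -b-> S3 -d-> S0 -c-> S2 -b-> S3  → end S3, accepted
w2: Trace: S1 -a-> S2 -d-> S0 -d-> S0 -b-> S0 -d-> S0 -c-> S2 -c-> S1 -c-> S0 -b-> S0 -b-> S0  → end S0, accepted
w3: Trace: S1 -c-> S0 -d-> S0 -c-> S2 -c-> S1 -d-> S1 -a-> S2 -c-> S1 -b-> S1 -a-> S2 -d-> S0 -d-> S0 -a-> S0 -a-> S0  → end S0, accepted

w1, w2, w3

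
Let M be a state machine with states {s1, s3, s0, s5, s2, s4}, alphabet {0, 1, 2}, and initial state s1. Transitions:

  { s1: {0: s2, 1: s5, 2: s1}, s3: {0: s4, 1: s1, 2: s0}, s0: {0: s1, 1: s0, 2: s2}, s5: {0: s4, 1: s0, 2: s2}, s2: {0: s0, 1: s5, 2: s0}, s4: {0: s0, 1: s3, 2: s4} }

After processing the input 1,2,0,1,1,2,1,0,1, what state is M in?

s3

start at s1
read '1': s1 → s5
read '2': s5 → s2
read '0': s2 → s0
read '1': s0 → s0
read '1': s0 → s0
read '2': s0 → s2
read '1': s2 → s5
read '0': s5 → s4
read '1': s4 → s3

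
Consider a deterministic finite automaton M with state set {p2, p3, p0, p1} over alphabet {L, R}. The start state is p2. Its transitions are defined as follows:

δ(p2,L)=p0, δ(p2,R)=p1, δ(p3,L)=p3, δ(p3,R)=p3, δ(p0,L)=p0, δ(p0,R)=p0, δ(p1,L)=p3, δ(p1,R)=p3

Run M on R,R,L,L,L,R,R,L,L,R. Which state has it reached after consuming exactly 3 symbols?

p3

Trace: p2 -R-> p1 -R-> p3 -L-> p3
After 3 symbols: p3.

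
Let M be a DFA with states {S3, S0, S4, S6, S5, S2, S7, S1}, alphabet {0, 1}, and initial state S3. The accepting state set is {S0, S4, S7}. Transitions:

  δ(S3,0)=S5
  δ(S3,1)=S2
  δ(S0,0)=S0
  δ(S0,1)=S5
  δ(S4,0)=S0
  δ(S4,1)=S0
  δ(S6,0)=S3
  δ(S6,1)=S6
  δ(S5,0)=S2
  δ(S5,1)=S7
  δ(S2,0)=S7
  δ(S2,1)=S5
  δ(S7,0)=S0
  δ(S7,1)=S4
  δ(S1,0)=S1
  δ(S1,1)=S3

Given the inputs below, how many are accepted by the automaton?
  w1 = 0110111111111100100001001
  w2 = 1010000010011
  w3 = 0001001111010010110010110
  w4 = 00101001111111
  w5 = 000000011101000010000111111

4

w1: Trace: S3 -0-> S5 -1-> S7 -1-> S4 -0-> S0 -1-> S5 -1-> S7 -1-> S4 -1-> S0 -1-> S5 -1-> S7 -1-> S4 -1-> S0 -1-> S5 -1-> S7 -0-> S0 -0-> S0 -1-> S5 -0-> S2 -0-> S7 -0-> S0 -0-> S0 -1-> S5 -0-> S2 -0-> S7 -1-> S4  → end S4, accepted
w2: Trace: S3 -1-> S2 -0-> S7 -1-> S4 -0-> S0 -0-> S0 -0-> S0 -0-> S0 -0-> S0 -1-> S5 -0-> S2 -0-> S7 -1-> S4 -1-> S0  → end S0, accepted
w3: Trace: S3 -0-> S5 -0-> S2 -0-> S7 -1-> S4 -0-> S0 -0-> S0 -1-> S5 -1-> S7 -1-> S4 -1-> S0 -0-> S0 -1-> S5 -0-> S2 -0-> S7 -1-> S4 -0-> S0 -1-> S5 -1-> S7 -0-> S0 -0-> S0 -1-> S5 -0-> S2 -1-> S5 -1-> S7 -0-> S0  → end S0, accepted
w4: Trace: S3 -0-> S5 -0-> S2 -1-> S5 -0-> S2 -1-> S5 -0-> S2 -0-> S7 -1-> S4 -1-> S0 -1-> S5 -1-> S7 -1-> S4 -1-> S0 -1-> S5  → end S5, rejected
w5: Trace: S3 -0-> S5 -0-> S2 -0-> S7 -0-> S0 -0-> S0 -0-> S0 -0-> S0 -1-> S5 -1-> S7 -1-> S4 -0-> S0 -1-> S5 -0-> S2 -0-> S7 -0-> S0 -0-> S0 -1-> S5 -0-> S2 -0-> S7 -0-> S0 -0-> S0 -1-> S5 -1-> S7 -1-> S4 -1-> S0 -1-> S5 -1-> S7  → end S7, accepted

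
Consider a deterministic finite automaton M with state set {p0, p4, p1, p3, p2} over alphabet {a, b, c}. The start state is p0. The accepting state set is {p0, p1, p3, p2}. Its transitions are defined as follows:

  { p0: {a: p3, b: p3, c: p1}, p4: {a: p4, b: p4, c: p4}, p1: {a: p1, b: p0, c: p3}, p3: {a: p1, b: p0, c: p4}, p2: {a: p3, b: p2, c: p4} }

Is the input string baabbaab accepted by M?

Yes

start at p0
read 'b': p0 → p3
read 'a': p3 → p1
read 'a': p1 → p1
read 'b': p1 → p0
read 'b': p0 → p3
read 'a': p3 → p1
read 'a': p1 → p1
read 'b': p1 → p0
End state p0 is accepting.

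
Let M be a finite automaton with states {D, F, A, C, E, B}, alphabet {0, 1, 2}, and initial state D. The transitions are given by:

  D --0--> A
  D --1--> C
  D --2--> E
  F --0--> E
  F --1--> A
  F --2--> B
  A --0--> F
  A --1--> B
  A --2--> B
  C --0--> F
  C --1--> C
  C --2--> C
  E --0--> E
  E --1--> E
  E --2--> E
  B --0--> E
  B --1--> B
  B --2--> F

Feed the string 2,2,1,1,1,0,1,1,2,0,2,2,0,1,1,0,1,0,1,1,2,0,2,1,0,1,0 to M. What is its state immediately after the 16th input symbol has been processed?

E

start at D
read '2': D → E
read '2': E → E
read '1': E → E
read '1': E → E
read '1': E → E
read '0': E → E
read '1': E → E
read '1': E → E
read '2': E → E
read '0': E → E
read '2': E → E
read '2': E → E
read '0': E → E
read '1': E → E
read '1': E → E
read '0': E → E
After 16 symbols: E.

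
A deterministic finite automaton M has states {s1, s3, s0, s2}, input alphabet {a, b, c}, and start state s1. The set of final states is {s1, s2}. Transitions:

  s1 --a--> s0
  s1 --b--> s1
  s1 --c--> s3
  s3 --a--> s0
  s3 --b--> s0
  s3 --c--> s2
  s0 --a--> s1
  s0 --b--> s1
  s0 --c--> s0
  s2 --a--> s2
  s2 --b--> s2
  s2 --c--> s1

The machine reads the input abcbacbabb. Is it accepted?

start at s1
read 'a': s1 → s0
read 'b': s0 → s1
read 'c': s1 → s3
read 'b': s3 → s0
read 'a': s0 → s1
read 'c': s1 → s3
read 'b': s3 → s0
read 'a': s0 → s1
read 'b': s1 → s1
read 'b': s1 → s1
End state s1 is accepting.

Yes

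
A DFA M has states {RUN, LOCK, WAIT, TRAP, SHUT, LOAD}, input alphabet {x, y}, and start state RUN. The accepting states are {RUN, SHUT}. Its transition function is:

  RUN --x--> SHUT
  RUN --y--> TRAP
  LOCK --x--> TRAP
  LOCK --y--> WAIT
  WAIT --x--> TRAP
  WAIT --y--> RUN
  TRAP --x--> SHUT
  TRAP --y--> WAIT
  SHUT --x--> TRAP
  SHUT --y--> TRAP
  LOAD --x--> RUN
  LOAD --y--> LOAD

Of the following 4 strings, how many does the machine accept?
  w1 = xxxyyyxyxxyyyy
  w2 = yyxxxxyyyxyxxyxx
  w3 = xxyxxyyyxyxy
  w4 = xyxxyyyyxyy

w1: Trace: RUN -x-> SHUT -x-> TRAP -x-> SHUT -y-> TRAP -y-> WAIT -y-> RUN -x-> SHUT -y-> TRAP -x-> SHUT -x-> TRAP -y-> WAIT -y-> RUN -y-> TRAP -y-> WAIT  → end WAIT, rejected
w2: Trace: RUN -y-> TRAP -y-> WAIT -x-> TRAP -x-> SHUT -x-> TRAP -x-> SHUT -y-> TRAP -y-> WAIT -y-> RUN -x-> SHUT -y-> TRAP -x-> SHUT -x-> TRAP -y-> WAIT -x-> TRAP -x-> SHUT  → end SHUT, accepted
w3: Trace: RUN -x-> SHUT -x-> TRAP -y-> WAIT -x-> TRAP -x-> SHUT -y-> TRAP -y-> WAIT -y-> RUN -x-> SHUT -y-> TRAP -x-> SHUT -y-> TRAP  → end TRAP, rejected
w4: Trace: RUN -x-> SHUT -y-> TRAP -x-> SHUT -x-> TRAP -y-> WAIT -y-> RUN -y-> TRAP -y-> WAIT -x-> TRAP -y-> WAIT -y-> RUN  → end RUN, accepted

2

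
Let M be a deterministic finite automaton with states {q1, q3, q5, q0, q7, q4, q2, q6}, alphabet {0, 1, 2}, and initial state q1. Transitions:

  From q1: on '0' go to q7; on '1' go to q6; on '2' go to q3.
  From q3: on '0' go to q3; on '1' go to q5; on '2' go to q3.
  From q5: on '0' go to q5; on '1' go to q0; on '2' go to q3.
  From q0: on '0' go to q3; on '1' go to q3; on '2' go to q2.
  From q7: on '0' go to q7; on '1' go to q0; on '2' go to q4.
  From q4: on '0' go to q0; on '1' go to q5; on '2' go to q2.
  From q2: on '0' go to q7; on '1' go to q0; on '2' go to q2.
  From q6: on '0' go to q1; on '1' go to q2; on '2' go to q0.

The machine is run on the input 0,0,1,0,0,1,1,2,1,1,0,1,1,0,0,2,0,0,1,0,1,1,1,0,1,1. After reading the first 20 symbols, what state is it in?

Trace: q1 -0-> q7 -0-> q7 -1-> q0 -0-> q3 -0-> q3 -1-> q5 -1-> q0 -2-> q2 -1-> q0 -1-> q3 -0-> q3 -1-> q5 -1-> q0 -0-> q3 -0-> q3 -2-> q3 -0-> q3 -0-> q3 -1-> q5 -0-> q5
After 20 symbols: q5.

q5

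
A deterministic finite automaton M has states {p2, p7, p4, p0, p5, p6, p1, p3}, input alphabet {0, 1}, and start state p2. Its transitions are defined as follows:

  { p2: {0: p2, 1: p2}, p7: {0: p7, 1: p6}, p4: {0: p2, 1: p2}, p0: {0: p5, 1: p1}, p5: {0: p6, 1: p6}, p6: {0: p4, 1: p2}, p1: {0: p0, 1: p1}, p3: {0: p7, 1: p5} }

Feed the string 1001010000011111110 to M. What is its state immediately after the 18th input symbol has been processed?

Trace: p2 -1-> p2 -0-> p2 -0-> p2 -1-> p2 -0-> p2 -1-> p2 -0-> p2 -0-> p2 -0-> p2 -0-> p2 -0-> p2 -1-> p2 -1-> p2 -1-> p2 -1-> p2 -1-> p2 -1-> p2 -1-> p2
After 18 symbols: p2.

p2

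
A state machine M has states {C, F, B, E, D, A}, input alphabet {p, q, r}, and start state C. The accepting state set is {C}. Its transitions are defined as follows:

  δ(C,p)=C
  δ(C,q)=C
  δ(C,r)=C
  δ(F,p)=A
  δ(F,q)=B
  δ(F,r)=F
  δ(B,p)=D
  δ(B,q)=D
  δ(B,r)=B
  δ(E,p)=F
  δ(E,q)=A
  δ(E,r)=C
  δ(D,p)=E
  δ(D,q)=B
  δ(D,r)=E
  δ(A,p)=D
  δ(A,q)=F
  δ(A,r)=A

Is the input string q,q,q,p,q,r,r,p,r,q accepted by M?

C → C → C → C → C → C → C → C → C → C → C
End state C is accepting.

Yes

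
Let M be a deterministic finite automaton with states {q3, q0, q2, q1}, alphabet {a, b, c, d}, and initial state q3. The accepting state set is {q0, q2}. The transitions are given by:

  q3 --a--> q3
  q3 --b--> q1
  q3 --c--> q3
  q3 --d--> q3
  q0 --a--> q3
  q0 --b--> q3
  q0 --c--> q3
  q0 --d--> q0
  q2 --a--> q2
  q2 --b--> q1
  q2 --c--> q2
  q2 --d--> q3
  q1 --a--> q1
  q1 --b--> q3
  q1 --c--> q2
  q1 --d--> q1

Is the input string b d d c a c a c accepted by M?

Trace: q3 -b-> q1 -d-> q1 -d-> q1 -c-> q2 -a-> q2 -c-> q2 -a-> q2 -c-> q2
End state q2 is accepting.

Yes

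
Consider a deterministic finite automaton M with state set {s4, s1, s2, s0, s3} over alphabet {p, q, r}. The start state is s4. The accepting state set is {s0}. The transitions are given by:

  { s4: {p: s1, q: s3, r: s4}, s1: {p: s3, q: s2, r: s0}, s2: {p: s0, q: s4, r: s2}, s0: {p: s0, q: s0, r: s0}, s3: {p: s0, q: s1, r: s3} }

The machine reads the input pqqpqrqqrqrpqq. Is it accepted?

Yes

Trace: s4 -p-> s1 -q-> s2 -q-> s4 -p-> s1 -q-> s2 -r-> s2 -q-> s4 -q-> s3 -r-> s3 -q-> s1 -r-> s0 -p-> s0 -q-> s0 -q-> s0
End state s0 is accepting.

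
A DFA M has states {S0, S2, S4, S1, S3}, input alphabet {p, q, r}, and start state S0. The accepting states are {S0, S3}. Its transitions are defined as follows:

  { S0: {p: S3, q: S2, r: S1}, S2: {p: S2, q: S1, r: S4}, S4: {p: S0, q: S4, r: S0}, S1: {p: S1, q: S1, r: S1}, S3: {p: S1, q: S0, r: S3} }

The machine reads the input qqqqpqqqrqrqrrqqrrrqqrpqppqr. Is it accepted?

Trace: S0 -q-> S2 -q-> S1 -q-> S1 -q-> S1 -p-> S1 -q-> S1 -q-> S1 -q-> S1 -r-> S1 -q-> S1 -r-> S1 -q-> S1 -r-> S1 -r-> S1 -q-> S1 -q-> S1 -r-> S1 -r-> S1 -r-> S1 -q-> S1 -q-> S1 -r-> S1 -p-> S1 -q-> S1 -p-> S1 -p-> S1 -q-> S1 -r-> S1
End state S1 is not accepting.

No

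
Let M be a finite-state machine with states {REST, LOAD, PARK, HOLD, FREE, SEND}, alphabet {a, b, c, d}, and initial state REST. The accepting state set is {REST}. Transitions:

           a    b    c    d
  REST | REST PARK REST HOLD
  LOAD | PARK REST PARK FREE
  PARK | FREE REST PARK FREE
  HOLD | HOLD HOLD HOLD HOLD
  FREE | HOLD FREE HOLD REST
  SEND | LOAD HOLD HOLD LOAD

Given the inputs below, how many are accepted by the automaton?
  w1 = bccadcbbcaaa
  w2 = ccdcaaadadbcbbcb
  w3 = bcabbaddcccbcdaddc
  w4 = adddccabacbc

1

w1:
  start at REST
  read 'b': REST → PARK
  read 'c': PARK → PARK
  read 'c': PARK → PARK
  read 'a': PARK → FREE
  read 'd': FREE → REST
  read 'c': REST → REST
  read 'b': REST → PARK
  read 'b': PARK → REST
  read 'c': REST → REST
  read 'a': REST → REST
  read 'a': REST → REST
  read 'a': REST → REST
  end REST, accepted
w2:
  start at REST
  read 'c': REST → REST
  read 'c': REST → REST
  read 'd': REST → HOLD
  read 'c': HOLD → HOLD
  read 'a': HOLD → HOLD
  read 'a': HOLD → HOLD
  read 'a': HOLD → HOLD
  read 'd': HOLD → HOLD
  read 'a': HOLD → HOLD
  read 'd': HOLD → HOLD
  read 'b': HOLD → HOLD
  read 'c': HOLD → HOLD
  read 'b': HOLD → HOLD
  read 'b': HOLD → HOLD
  read 'c': HOLD → HOLD
  read 'b': HOLD → HOLD
  end HOLD, rejected
w3:
  start at REST
  read 'b': REST → PARK
  read 'c': PARK → PARK
  read 'a': PARK → FREE
  read 'b': FREE → FREE
  read 'b': FREE → FREE
  read 'a': FREE → HOLD
  read 'd': HOLD → HOLD
  read 'd': HOLD → HOLD
  read 'c': HOLD → HOLD
  read 'c': HOLD → HOLD
  read 'c': HOLD → HOLD
  read 'b': HOLD → HOLD
  read 'c': HOLD → HOLD
  read 'd': HOLD → HOLD
  read 'a': HOLD → HOLD
  read 'd': HOLD → HOLD
  read 'd': HOLD → HOLD
  read 'c': HOLD → HOLD
  end HOLD, rejected
w4:
  start at REST
  read 'a': REST → REST
  read 'd': REST → HOLD
  read 'd': HOLD → HOLD
  read 'd': HOLD → HOLD
  read 'c': HOLD → HOLD
  read 'c': HOLD → HOLD
  read 'a': HOLD → HOLD
  read 'b': HOLD → HOLD
  read 'a': HOLD → HOLD
  read 'c': HOLD → HOLD
  read 'b': HOLD → HOLD
  read 'c': HOLD → HOLD
  end HOLD, rejected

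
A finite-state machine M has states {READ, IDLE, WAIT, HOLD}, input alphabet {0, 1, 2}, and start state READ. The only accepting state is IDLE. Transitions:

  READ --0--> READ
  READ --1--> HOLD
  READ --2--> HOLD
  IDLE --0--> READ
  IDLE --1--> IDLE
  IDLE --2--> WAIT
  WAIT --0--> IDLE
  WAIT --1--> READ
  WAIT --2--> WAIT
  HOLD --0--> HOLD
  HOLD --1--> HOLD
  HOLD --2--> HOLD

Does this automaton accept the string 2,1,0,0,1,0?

No

start at READ
read '2': READ → HOLD
read '1': HOLD → HOLD
read '0': HOLD → HOLD
read '0': HOLD → HOLD
read '1': HOLD → HOLD
read '0': HOLD → HOLD
End state HOLD is not accepting.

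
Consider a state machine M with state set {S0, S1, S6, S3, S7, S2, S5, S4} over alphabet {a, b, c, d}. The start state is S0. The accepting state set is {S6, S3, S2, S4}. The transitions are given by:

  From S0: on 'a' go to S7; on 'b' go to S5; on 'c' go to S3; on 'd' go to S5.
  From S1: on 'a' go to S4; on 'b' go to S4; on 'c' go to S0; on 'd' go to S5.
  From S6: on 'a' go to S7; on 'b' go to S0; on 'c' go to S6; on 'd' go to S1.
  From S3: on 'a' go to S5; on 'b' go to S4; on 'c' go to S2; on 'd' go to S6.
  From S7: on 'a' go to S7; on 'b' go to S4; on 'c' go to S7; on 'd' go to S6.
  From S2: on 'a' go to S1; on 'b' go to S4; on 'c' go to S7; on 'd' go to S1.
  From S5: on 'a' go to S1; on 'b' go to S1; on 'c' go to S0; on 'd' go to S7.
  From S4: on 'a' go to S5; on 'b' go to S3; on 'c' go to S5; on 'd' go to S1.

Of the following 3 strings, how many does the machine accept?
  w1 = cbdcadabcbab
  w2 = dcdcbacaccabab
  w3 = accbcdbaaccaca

w1: S0 → S3 → S4 → S1 → S0 → S7 → S6 → S7 → S4 → S5 → S1 → S4 → S3  → end S3, accepted
w2: S0 → S5 → S0 → S5 → S0 → S5 → S1 → S0 → S7 → S7 → S7 → S7 → S4 → S5 → S1  → end S1, rejected
w3: S0 → S7 → S7 → S7 → S4 → S5 → S7 → S4 → S5 → S1 → S0 → S3 → S5 → S0 → S7  → end S7, rejected

1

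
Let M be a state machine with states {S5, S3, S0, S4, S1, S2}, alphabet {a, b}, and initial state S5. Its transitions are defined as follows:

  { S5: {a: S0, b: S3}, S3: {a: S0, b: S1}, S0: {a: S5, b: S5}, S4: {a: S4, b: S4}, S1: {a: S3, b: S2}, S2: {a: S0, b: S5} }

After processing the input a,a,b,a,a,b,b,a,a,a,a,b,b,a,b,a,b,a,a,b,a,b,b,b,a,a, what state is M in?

Trace: S5 -a-> S0 -a-> S5 -b-> S3 -a-> S0 -a-> S5 -b-> S3 -b-> S1 -a-> S3 -a-> S0 -a-> S5 -a-> S0 -b-> S5 -b-> S3 -a-> S0 -b-> S5 -a-> S0 -b-> S5 -a-> S0 -a-> S5 -b-> S3 -a-> S0 -b-> S5 -b-> S3 -b-> S1 -a-> S3 -a-> S0

S0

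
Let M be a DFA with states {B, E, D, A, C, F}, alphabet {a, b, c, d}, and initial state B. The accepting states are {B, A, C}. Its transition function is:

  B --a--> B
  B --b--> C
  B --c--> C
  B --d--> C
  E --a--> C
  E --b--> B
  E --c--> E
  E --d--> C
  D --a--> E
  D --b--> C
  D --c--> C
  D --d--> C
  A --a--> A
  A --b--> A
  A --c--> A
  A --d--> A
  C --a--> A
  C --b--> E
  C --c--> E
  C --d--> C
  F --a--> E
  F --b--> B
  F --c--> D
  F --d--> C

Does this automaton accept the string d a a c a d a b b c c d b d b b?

Yes

start at B
read 'd': B → C
read 'a': C → A
read 'a': A → A
read 'c': A → A
read 'a': A → A
read 'd': A → A
read 'a': A → A
read 'b': A → A
read 'b': A → A
read 'c': A → A
read 'c': A → A
read 'd': A → A
read 'b': A → A
read 'd': A → A
read 'b': A → A
read 'b': A → A
End state A is accepting.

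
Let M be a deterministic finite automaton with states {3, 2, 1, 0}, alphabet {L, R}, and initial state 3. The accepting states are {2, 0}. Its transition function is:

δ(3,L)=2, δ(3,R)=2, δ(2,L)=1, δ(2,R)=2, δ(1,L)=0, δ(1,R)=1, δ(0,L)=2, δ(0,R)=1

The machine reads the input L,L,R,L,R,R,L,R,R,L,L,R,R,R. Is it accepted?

Trace: 3 -L-> 2 -L-> 1 -R-> 1 -L-> 0 -R-> 1 -R-> 1 -L-> 0 -R-> 1 -R-> 1 -L-> 0 -L-> 2 -R-> 2 -R-> 2 -R-> 2
End state 2 is accepting.

Yes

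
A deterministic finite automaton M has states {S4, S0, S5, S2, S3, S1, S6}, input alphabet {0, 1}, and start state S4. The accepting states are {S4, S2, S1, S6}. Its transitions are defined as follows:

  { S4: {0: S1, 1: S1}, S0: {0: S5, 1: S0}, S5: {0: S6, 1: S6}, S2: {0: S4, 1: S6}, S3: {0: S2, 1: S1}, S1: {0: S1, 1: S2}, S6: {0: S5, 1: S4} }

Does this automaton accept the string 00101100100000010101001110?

Yes

S4 → S1 → S1 → S2 → S4 → S1 → S2 → S4 → S1 → S2 → S4 → S1 → S1 → S1 → S1 → S1 → S2 → S4 → S1 → S1 → S2 → S4 → S1 → S2 → S6 → S4 → S1
End state S1 is accepting.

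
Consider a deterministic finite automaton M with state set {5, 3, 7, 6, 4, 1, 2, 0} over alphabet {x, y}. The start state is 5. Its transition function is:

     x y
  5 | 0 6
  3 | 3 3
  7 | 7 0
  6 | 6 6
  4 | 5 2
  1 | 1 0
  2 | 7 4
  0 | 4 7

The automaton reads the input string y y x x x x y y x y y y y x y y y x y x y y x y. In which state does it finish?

6

5 → 6 → 6 → 6 → 6 → 6 → 6 → 6 → 6 → 6 → 6 → 6 → 6 → 6 → 6 → 6 → 6 → 6 → 6 → 6 → 6 → 6 → 6 → 6 → 6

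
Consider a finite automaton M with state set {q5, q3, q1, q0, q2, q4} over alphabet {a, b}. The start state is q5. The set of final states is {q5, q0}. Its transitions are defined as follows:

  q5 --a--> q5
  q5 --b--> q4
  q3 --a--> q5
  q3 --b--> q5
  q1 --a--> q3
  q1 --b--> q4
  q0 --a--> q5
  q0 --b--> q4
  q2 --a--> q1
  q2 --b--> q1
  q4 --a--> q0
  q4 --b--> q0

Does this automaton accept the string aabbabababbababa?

Yes

q5 → q5 → q5 → q4 → q0 → q5 → q4 → q0 → q4 → q0 → q4 → q0 → q5 → q4 → q0 → q4 → q0
End state q0 is accepting.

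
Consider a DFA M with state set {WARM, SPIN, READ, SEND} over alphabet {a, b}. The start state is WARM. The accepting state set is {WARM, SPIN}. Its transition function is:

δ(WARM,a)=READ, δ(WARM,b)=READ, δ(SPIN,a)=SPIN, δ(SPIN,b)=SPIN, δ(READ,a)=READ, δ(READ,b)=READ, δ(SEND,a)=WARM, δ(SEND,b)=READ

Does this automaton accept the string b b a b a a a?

No

start at WARM
read 'b': WARM → READ
read 'b': READ → READ
read 'a': READ → READ
read 'b': READ → READ
read 'a': READ → READ
read 'a': READ → READ
read 'a': READ → READ
End state READ is not accepting.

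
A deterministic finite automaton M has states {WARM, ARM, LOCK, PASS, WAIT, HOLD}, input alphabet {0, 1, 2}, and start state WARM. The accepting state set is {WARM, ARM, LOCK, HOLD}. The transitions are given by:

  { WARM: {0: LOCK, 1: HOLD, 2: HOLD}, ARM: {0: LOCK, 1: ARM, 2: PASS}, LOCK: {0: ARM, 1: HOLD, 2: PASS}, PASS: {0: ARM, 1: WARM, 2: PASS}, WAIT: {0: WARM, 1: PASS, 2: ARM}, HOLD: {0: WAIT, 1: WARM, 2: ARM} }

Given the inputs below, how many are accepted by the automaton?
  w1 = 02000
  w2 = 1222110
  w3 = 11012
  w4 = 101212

3

w1:
  start at WARM
  read '0': WARM → LOCK
  read '2': LOCK → PASS
  read '0': PASS → ARM
  read '0': ARM → LOCK
  read '0': LOCK → ARM
  end ARM, accepted
w2:
  start at WARM
  read '1': WARM → HOLD
  read '2': HOLD → ARM
  read '2': ARM → PASS
  read '2': PASS → PASS
  read '1': PASS → WARM
  read '1': WARM → HOLD
  read '0': HOLD → WAIT
  end WAIT, rejected
w3:
  start at WARM
  read '1': WARM → HOLD
  read '1': HOLD → WARM
  read '0': WARM → LOCK
  read '1': LOCK → HOLD
  read '2': HOLD → ARM
  end ARM, accepted
w4:
  start at WARM
  read '1': WARM → HOLD
  read '0': HOLD → WAIT
  read '1': WAIT → PASS
  read '2': PASS → PASS
  read '1': PASS → WARM
  read '2': WARM → HOLD
  end HOLD, accepted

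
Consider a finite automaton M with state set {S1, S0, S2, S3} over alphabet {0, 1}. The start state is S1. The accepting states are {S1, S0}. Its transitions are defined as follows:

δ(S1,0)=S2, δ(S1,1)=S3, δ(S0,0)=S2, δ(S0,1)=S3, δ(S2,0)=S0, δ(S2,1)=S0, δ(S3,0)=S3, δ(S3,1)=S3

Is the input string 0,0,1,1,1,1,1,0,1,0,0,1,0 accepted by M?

start at S1
read '0': S1 → S2
read '0': S2 → S0
read '1': S0 → S3
read '1': S3 → S3
read '1': S3 → S3
read '1': S3 → S3
read '1': S3 → S3
read '0': S3 → S3
read '1': S3 → S3
read '0': S3 → S3
read '0': S3 → S3
read '1': S3 → S3
read '0': S3 → S3
End state S3 is not accepting.

No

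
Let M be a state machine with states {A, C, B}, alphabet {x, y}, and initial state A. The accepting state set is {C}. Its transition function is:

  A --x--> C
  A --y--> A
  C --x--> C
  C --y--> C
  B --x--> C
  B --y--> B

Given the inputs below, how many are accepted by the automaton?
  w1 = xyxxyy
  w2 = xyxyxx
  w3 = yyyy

2

w1: Trace: A -x-> C -y-> C -x-> C -x-> C -y-> C -y-> C  → end C, accepted
w2: Trace: A -x-> C -y-> C -x-> C -y-> C -x-> C -x-> C  → end C, accepted
w3: Trace: A -y-> A -y-> A -y-> A -y-> A  → end A, rejected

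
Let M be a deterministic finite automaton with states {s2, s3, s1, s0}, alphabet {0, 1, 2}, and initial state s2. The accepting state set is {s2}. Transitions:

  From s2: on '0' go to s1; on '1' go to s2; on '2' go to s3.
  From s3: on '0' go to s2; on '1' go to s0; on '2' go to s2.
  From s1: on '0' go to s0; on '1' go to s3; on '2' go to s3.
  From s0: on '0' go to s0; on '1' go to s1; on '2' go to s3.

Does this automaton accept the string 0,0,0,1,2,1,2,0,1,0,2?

No

s2 → s1 → s0 → s0 → s1 → s3 → s0 → s3 → s2 → s2 → s1 → s3
End state s3 is not accepting.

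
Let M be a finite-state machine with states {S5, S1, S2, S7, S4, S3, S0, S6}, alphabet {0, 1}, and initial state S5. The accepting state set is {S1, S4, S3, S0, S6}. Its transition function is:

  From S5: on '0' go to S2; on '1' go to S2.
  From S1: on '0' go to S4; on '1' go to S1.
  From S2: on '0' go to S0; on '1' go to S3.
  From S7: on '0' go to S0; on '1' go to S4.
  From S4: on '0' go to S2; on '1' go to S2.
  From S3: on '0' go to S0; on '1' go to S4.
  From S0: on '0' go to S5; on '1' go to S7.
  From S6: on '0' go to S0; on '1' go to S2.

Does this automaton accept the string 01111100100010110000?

S5 → S2 → S3 → S4 → S2 → S3 → S4 → S2 → S0 → S7 → S0 → S5 → S2 → S3 → S0 → S7 → S4 → S2 → S0 → S5 → S2
End state S2 is not accepting.

No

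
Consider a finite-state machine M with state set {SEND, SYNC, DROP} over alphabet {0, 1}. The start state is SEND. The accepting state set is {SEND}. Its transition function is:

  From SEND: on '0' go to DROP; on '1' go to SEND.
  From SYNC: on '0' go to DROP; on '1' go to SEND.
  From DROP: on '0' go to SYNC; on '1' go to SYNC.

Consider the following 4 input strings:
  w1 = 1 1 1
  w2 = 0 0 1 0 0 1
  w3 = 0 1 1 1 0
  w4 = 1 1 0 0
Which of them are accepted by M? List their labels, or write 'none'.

w1, w2

w1: Trace: SEND -1-> SEND -1-> SEND -1-> SEND  → end SEND, accepted
w2: Trace: SEND -0-> DROP -0-> SYNC -1-> SEND -0-> DROP -0-> SYNC -1-> SEND  → end SEND, accepted
w3: Trace: SEND -0-> DROP -1-> SYNC -1-> SEND -1-> SEND -0-> DROP  → end DROP, rejected
w4: Trace: SEND -1-> SEND -1-> SEND -0-> DROP -0-> SYNC  → end SYNC, rejected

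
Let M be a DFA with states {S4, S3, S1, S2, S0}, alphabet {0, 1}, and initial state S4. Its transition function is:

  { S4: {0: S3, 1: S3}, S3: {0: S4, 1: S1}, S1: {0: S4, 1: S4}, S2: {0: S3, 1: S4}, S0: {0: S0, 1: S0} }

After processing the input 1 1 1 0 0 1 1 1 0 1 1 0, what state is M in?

S4 → S3 → S1 → S4 → S3 → S4 → S3 → S1 → S4 → S3 → S1 → S4 → S3

S3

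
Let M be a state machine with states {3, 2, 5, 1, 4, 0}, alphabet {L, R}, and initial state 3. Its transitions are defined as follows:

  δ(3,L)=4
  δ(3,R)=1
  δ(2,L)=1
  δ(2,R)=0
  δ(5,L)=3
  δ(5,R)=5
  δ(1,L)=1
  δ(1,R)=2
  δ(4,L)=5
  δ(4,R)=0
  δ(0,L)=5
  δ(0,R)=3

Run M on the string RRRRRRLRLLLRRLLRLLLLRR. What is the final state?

0

3 → 1 → 2 → 0 → 3 → 1 → 2 → 1 → 2 → 1 → 1 → 1 → 2 → 0 → 5 → 3 → 1 → 1 → 1 → 1 → 1 → 2 → 0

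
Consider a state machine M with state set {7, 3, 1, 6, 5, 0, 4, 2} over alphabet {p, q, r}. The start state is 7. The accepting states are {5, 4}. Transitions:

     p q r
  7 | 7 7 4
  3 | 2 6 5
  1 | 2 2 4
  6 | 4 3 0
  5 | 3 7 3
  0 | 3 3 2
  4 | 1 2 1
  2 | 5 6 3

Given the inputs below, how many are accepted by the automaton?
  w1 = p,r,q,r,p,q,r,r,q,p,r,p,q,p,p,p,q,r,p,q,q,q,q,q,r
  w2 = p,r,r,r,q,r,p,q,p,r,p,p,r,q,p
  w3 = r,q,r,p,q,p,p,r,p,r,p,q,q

w1: Trace: 7 -p-> 7 -r-> 4 -q-> 2 -r-> 3 -p-> 2 -q-> 6 -r-> 0 -r-> 2 -q-> 6 -p-> 4 -r-> 1 -p-> 2 -q-> 6 -p-> 4 -p-> 1 -p-> 2 -q-> 6 -r-> 0 -p-> 3 -q-> 6 -q-> 3 -q-> 6 -q-> 3 -q-> 6 -r-> 0  → end 0, rejected
w2: Trace: 7 -p-> 7 -r-> 4 -r-> 1 -r-> 4 -q-> 2 -r-> 3 -p-> 2 -q-> 6 -p-> 4 -r-> 1 -p-> 2 -p-> 5 -r-> 3 -q-> 6 -p-> 4  → end 4, accepted
w3: Trace: 7 -r-> 4 -q-> 2 -r-> 3 -p-> 2 -q-> 6 -p-> 4 -p-> 1 -r-> 4 -p-> 1 -r-> 4 -p-> 1 -q-> 2 -q-> 6  → end 6, rejected

1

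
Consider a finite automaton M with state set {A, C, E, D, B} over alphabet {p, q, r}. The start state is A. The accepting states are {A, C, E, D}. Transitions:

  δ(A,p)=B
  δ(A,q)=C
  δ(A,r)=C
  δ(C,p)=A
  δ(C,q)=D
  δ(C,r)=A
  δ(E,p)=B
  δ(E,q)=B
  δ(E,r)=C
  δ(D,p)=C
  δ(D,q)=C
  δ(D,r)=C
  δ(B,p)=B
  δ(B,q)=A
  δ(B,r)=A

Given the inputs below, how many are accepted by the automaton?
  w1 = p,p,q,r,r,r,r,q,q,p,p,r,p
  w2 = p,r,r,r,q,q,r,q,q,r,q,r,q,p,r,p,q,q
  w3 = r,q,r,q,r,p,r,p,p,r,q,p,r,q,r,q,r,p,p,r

3

w1: Trace: A -p-> B -p-> B -q-> A -r-> C -r-> A -r-> C -r-> A -q-> C -q-> D -p-> C -p-> A -r-> C -p-> A  → end A, accepted
w2: Trace: A -p-> B -r-> A -r-> C -r-> A -q-> C -q-> D -r-> C -q-> D -q-> C -r-> A -q-> C -r-> A -q-> C -p-> A -r-> C -p-> A -q-> C -q-> D  → end D, accepted
w3: Trace: A -r-> C -q-> D -r-> C -q-> D -r-> C -p-> A -r-> C -p-> A -p-> B -r-> A -q-> C -p-> A -r-> C -q-> D -r-> C -q-> D -r-> C -p-> A -p-> B -r-> A  → end A, accepted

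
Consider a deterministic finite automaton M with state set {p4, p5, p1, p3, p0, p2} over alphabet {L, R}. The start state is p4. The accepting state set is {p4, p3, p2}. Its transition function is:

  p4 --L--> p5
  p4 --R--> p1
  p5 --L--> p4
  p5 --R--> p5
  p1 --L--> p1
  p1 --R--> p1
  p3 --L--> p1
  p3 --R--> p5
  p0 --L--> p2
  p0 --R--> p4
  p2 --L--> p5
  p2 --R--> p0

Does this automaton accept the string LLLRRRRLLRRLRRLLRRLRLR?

No

Trace: p4 -L-> p5 -L-> p4 -L-> p5 -R-> p5 -R-> p5 -R-> p5 -R-> p5 -L-> p4 -L-> p5 -R-> p5 -R-> p5 -L-> p4 -R-> p1 -R-> p1 -L-> p1 -L-> p1 -R-> p1 -R-> p1 -L-> p1 -R-> p1 -L-> p1 -R-> p1
End state p1 is not accepting.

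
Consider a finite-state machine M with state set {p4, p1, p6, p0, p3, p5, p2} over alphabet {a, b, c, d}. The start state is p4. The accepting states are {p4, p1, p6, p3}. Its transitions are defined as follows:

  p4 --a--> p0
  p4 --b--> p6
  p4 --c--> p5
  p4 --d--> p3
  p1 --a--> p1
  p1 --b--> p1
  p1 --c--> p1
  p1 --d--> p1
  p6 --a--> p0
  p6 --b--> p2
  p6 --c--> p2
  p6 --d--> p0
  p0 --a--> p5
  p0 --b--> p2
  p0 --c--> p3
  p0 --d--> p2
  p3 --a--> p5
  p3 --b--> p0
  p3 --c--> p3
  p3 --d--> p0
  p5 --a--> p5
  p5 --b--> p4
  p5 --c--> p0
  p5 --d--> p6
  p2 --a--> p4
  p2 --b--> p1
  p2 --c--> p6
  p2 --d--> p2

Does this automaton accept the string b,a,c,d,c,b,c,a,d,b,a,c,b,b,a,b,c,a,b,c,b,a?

Yes

p4 → p6 → p0 → p3 → p0 → p3 → p0 → p3 → p5 → p6 → p2 → p4 → p5 → p4 → p6 → p0 → p2 → p6 → p0 → p2 → p6 → p2 → p4
End state p4 is accepting.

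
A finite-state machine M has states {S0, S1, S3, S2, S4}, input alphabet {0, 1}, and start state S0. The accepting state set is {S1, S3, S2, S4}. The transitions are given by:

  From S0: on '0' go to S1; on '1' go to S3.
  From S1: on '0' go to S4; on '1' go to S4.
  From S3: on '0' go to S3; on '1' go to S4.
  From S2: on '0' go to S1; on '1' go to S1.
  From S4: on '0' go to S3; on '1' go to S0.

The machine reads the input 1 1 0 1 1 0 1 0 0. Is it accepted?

Yes

S0 → S3 → S4 → S3 → S4 → S0 → S1 → S4 → S3 → S3
End state S3 is accepting.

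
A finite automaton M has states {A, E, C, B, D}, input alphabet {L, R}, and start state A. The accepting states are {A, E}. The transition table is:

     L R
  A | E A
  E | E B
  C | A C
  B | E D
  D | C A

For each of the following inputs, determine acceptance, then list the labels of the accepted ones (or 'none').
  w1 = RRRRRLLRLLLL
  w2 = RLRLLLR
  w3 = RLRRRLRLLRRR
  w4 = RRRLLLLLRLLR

w1: Trace: A -R-> A -R-> A -R-> A -R-> A -R-> A -L-> E -L-> E -R-> B -L-> E -L-> E -L-> E -L-> E  → end E, accepted
w2: Trace: A -R-> A -L-> E -R-> B -L-> E -L-> E -L-> E -R-> B  → end B, rejected
w3: Trace: A -R-> A -L-> E -R-> B -R-> D -R-> A -L-> E -R-> B -L-> E -L-> E -R-> B -R-> D -R-> A  → end A, accepted
w4: Trace: A -R-> A -R-> A -R-> A -L-> E -L-> E -L-> E -L-> E -L-> E -R-> B -L-> E -L-> E -R-> B  → end B, rejected

w1, w3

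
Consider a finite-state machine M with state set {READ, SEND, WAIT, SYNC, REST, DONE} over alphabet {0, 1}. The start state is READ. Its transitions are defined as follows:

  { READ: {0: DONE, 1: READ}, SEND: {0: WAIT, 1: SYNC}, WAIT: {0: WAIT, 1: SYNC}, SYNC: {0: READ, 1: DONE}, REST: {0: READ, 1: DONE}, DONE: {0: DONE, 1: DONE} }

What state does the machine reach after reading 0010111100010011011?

Trace: READ -0-> DONE -0-> DONE -1-> DONE -0-> DONE -1-> DONE -1-> DONE -1-> DONE -1-> DONE -0-> DONE -0-> DONE -0-> DONE -1-> DONE -0-> DONE -0-> DONE -1-> DONE -1-> DONE -0-> DONE -1-> DONE -1-> DONE

DONE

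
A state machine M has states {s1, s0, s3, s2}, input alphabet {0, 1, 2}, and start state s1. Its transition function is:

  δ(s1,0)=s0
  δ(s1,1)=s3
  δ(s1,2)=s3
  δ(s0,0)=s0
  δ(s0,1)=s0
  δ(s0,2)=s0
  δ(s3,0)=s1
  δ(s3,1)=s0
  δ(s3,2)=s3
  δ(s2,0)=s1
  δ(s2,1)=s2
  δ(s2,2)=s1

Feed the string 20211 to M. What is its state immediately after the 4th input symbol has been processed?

s0

Trace: s1 -2-> s3 -0-> s1 -2-> s3 -1-> s0
After 4 symbols: s0.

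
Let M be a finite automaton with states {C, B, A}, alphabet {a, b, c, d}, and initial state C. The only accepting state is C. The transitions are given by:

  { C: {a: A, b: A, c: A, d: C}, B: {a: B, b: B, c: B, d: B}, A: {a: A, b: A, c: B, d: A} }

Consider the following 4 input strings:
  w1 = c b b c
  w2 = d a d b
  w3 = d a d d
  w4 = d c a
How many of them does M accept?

0

w1: C → A → A → A → B  → end B, rejected
w2: C → C → A → A → A  → end A, rejected
w3: C → C → A → A → A  → end A, rejected
w4: C → C → A → A  → end A, rejected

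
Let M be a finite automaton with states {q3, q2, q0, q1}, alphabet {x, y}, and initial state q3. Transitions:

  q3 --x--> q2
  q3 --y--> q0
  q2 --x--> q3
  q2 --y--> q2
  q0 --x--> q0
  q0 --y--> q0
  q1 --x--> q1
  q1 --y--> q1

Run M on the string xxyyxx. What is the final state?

q0

q3 → q2 → q3 → q0 → q0 → q0 → q0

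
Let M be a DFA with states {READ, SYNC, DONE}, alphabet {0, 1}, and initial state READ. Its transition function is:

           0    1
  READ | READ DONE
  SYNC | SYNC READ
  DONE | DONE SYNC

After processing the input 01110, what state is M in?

READ

start at READ
read '0': READ → READ
read '1': READ → DONE
read '1': DONE → SYNC
read '1': SYNC → READ
read '0': READ → READ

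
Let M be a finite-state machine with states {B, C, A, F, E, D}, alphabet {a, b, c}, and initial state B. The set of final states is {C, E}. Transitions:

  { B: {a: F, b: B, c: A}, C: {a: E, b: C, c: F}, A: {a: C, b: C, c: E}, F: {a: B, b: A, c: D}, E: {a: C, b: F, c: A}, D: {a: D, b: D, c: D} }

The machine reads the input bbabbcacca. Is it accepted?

Yes

B → B → B → F → A → C → F → B → A → E → C
End state C is accepting.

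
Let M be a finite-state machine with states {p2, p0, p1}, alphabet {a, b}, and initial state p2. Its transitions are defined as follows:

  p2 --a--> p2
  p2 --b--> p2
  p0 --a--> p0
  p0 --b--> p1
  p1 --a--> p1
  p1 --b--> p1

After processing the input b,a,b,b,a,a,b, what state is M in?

p2

start at p2
read 'b': p2 → p2
read 'a': p2 → p2
read 'b': p2 → p2
read 'b': p2 → p2
read 'a': p2 → p2
read 'a': p2 → p2
read 'b': p2 → p2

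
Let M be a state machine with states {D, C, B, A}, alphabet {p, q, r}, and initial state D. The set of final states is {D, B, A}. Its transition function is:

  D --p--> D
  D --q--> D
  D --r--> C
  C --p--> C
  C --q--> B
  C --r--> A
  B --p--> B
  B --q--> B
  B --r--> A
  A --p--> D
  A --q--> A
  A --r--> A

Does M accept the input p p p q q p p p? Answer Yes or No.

Trace: D -p-> D -p-> D -p-> D -q-> D -q-> D -p-> D -p-> D -p-> D
End state D is accepting.

Yes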